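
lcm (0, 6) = 0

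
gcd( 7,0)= 7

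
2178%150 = 78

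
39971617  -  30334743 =9636874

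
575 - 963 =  - 388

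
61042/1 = 61042=61042.00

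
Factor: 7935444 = 2^2*3^2*11^1*29^1*691^1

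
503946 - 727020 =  - 223074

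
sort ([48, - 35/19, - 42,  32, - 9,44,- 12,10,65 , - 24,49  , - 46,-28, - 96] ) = [ - 96 ,  -  46, - 42,  -  28, - 24, -12, - 9,  -  35/19,10,32, 44, 48, 49,65]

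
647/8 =80 + 7/8 = 80.88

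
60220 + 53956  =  114176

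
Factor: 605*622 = 376310 = 2^1*5^1*11^2*311^1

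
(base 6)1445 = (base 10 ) 389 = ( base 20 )J9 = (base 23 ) gl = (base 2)110000101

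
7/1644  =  7/1644 =0.00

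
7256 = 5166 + 2090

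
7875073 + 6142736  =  14017809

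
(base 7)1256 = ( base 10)482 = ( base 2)111100010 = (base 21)11k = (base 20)142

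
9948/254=4974/127 = 39.17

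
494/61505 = 494/61505= 0.01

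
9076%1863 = 1624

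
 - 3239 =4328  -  7567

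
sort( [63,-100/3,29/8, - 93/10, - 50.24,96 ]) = [ - 50.24,-100/3,  -  93/10,29/8,63,96 ] 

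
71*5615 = 398665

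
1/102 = 1/102 =0.01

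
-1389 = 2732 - 4121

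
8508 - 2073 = 6435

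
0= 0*203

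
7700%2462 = 314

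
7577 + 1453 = 9030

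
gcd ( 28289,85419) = 1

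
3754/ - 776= - 5 + 63/388 = - 4.84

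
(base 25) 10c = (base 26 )OD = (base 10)637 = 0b1001111101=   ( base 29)ls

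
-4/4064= -1 + 1015/1016 =- 0.00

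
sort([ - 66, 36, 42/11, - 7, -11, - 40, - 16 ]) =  [ - 66, - 40,-16, - 11, - 7, 42/11, 36] 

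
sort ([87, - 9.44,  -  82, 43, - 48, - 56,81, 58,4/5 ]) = [  -  82, - 56, - 48, - 9.44,4/5,  43,58 , 81,87]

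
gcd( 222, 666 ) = 222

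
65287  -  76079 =-10792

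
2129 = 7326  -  5197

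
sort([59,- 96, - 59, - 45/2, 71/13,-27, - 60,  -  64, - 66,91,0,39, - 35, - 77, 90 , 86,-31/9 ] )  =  [ - 96 ,- 77,  -  66,- 64, - 60, - 59, - 35 , - 27, - 45/2,-31/9,0, 71/13,39,59,86,  90,91 ] 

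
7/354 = 7/354 = 0.02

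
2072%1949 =123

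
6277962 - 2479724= 3798238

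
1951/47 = 41+24/47 = 41.51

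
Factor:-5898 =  - 2^1*3^1 *983^1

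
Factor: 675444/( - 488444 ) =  - 3^1 *7^1*43^1*653^(-1)= - 903/653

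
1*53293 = 53293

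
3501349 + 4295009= 7796358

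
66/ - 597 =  - 1 + 177/199 = - 0.11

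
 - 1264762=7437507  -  8702269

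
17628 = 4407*4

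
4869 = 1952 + 2917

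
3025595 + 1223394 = 4248989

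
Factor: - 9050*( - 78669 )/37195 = 142390890/7439=2^1*3^2*5^1*43^( - 1)*173^( - 1)*181^1*8741^1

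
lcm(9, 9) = 9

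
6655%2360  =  1935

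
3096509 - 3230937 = -134428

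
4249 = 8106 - 3857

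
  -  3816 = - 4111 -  - 295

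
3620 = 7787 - 4167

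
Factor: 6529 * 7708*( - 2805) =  - 2^2*3^1 * 5^1*11^1*17^1* 41^1*47^1*6529^1 = -141163117260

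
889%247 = 148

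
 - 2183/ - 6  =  2183/6 = 363.83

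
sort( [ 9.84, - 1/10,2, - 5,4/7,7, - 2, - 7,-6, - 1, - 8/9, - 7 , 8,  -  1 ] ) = [ - 7,-7,-6, - 5,  -  2,-1, - 1, -8/9,-1/10,4/7,2, 7, 8, 9.84]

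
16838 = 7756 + 9082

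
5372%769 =758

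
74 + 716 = 790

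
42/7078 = 21/3539 = 0.01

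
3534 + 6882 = 10416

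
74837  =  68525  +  6312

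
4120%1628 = 864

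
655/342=655/342 = 1.92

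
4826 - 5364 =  - 538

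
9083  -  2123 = 6960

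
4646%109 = 68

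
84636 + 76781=161417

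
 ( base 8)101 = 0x41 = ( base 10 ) 65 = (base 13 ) 50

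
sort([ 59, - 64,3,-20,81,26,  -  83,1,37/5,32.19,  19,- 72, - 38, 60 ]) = [ - 83, - 72, - 64,-38,-20,1, 3,37/5, 19,26,  32.19,59, 60,81]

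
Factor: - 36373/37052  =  - 2^ ( - 2) * 59^(-1 )*157^( - 1) * 36373^1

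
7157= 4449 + 2708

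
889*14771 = 13131419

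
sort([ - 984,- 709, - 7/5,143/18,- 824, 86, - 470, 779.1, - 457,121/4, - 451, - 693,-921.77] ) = [-984,-921.77,- 824, - 709, - 693, - 470,- 457, - 451 , - 7/5, 143/18, 121/4, 86, 779.1]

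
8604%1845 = 1224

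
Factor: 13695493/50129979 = 3^( - 1)*7^1*59^1*33161^1 * 16709993^( -1)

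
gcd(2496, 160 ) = 32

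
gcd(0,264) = 264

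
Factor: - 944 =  - 2^4 *59^1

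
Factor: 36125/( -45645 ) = -3^( - 1)*5^2*17^1*179^( - 1 )= -425/537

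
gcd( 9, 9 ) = 9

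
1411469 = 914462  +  497007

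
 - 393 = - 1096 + 703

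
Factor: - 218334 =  - 2^1*3^1 * 36389^1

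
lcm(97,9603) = 9603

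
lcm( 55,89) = 4895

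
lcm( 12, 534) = 1068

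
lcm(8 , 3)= 24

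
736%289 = 158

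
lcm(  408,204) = 408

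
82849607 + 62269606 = 145119213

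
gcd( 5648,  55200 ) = 16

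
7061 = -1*(  -  7061 )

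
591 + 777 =1368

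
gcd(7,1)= 1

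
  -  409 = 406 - 815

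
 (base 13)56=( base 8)107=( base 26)2j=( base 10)71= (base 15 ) 4B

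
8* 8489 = 67912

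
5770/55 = 104+10/11 = 104.91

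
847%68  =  31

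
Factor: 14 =2^1*7^1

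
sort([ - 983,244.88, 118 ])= [  -  983 , 118,244.88 ]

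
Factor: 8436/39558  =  2^1* 37^1*347^ ( - 1 ) = 74/347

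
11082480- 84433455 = - 73350975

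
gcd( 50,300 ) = 50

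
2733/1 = 2733 = 2733.00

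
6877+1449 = 8326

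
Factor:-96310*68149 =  -6563430190 = - 2^1*5^1*23^1  *  2963^1*9631^1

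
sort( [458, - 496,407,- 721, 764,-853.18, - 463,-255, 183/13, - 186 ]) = [ - 853.18, - 721,  -  496, - 463, - 255, - 186, 183/13 , 407, 458, 764 ] 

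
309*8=2472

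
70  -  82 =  - 12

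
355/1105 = 71/221=   0.32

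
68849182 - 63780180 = 5069002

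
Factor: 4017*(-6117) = - 3^2*13^1*103^1*2039^1 =- 24571989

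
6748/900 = 1687/225 = 7.50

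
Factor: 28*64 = 1792 = 2^8  *  7^1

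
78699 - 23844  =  54855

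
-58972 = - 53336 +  - 5636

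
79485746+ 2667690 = 82153436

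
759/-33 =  -23 + 0/1=-23.00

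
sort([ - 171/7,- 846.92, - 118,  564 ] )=[ - 846.92,-118, - 171/7,564 ] 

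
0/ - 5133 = 0/1 =- 0.00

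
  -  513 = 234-747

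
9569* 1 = 9569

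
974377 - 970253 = 4124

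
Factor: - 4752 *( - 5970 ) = 2^5*3^4*5^1*11^1*199^1 = 28369440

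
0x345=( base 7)2304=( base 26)165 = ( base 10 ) 837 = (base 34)OL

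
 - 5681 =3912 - 9593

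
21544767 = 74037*291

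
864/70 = 12 + 12/35 =12.34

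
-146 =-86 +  -60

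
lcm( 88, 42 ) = 1848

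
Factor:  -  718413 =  - 3^1* 101^1*2371^1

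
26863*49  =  1316287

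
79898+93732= 173630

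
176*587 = 103312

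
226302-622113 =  - 395811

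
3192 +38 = 3230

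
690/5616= 115/936= 0.12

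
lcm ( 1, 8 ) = 8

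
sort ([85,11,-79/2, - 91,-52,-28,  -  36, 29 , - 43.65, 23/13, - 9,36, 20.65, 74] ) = [  -  91, -52, - 43.65, - 79/2,  -  36, - 28 ,-9,  23/13,11, 20.65, 29,36 , 74, 85]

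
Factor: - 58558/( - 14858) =17^ ( - 1) * 67^1 = 67/17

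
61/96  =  61/96 =0.64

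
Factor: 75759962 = 2^1 * 37879981^1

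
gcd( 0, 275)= 275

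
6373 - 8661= - 2288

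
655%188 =91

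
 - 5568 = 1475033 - 1480601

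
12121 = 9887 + 2234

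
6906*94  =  649164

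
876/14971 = 876/14971 = 0.06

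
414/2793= 138/931 = 0.15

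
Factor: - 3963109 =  - 61^1*64969^1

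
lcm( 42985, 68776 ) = 343880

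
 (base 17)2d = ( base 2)101111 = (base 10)47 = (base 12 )3b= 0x2f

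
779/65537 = 779/65537 = 0.01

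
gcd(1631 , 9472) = 1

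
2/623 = 2/623 = 0.00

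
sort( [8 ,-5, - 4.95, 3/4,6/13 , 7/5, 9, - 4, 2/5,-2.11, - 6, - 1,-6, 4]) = [-6, - 6, - 5,- 4.95, - 4 ,-2.11,  -  1,2/5,  6/13, 3/4 , 7/5,4,8, 9]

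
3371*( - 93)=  -313503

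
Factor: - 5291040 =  - 2^5*3^1*5^1 * 73^1*151^1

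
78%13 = 0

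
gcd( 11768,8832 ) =8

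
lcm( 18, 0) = 0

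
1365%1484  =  1365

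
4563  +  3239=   7802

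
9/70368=3/23456 = 0.00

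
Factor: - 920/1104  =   - 2^( - 1 )*3^( - 1)* 5^1 = - 5/6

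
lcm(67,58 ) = 3886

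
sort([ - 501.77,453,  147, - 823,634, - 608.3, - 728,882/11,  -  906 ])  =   [-906, - 823, - 728, - 608.3, - 501.77,882/11,147 , 453, 634 ]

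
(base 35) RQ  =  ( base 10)971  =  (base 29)14e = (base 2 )1111001011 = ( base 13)599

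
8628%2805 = 213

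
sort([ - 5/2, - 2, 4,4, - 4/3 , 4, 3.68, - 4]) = [ - 4 , - 5/2 , - 2, - 4/3,3.68, 4 , 4 , 4 ]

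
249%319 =249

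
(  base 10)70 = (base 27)2G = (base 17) 42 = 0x46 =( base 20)3a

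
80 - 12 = 68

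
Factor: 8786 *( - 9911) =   -  87078046 = - 2^1*11^1*17^1*23^1*53^1*191^1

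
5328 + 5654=10982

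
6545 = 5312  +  1233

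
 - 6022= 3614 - 9636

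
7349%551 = 186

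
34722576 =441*78736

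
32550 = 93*350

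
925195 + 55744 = 980939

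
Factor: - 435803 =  - 19^1*22937^1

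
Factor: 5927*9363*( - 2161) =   -  119923616661 = - 3^1*2161^1 * 3121^1 * 5927^1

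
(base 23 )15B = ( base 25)115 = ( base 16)28f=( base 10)655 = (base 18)207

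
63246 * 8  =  505968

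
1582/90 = 17+ 26/45 = 17.58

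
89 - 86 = 3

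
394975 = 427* 925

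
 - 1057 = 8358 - 9415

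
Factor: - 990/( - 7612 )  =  2^( - 1 )*3^2*5^1* 173^( - 1 ) = 45/346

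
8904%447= 411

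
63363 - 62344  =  1019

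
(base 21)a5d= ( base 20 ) b68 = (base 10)4528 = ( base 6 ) 32544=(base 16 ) 11b0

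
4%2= 0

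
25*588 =14700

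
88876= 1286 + 87590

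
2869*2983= 8558227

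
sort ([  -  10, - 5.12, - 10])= [ - 10, - 10, - 5.12 ] 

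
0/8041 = 0 = 0.00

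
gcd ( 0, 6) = 6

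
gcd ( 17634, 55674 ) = 6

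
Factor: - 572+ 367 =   -  5^1*41^1 = - 205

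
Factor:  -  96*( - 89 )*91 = 777504 = 2^5*3^1*7^1*13^1*89^1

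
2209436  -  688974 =1520462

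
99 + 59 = 158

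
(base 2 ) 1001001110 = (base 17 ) 20c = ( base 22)14i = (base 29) KA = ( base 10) 590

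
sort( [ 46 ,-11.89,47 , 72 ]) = [ - 11.89, 46, 47,  72 ] 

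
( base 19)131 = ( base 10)419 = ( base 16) 1A3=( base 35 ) BY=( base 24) hb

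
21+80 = 101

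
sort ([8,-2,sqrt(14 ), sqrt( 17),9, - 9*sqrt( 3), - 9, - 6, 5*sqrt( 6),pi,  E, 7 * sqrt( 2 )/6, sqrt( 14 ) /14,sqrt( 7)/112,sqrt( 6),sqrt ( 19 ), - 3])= [ - 9*sqrt( 3 ), - 9,-6,-3, - 2,sqrt(7 ) /112, sqrt( 14 )/14 , 7*sqrt(2)/6 , sqrt( 6), E,pi, sqrt( 14),sqrt(17 ), sqrt ( 19 ),8, 9,5 * sqrt( 6 )]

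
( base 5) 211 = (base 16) 38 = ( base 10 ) 56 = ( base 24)28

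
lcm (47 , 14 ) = 658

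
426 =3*142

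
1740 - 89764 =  - 88024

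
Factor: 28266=2^1*3^1*7^1*673^1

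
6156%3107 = 3049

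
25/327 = 25/327 = 0.08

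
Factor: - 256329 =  - 3^2*19^1* 1499^1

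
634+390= 1024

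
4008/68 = 1002/17 = 58.94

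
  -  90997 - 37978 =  - 128975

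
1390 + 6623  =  8013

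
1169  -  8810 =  - 7641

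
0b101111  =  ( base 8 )57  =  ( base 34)1D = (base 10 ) 47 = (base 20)27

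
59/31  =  59/31 = 1.90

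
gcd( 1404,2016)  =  36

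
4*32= 128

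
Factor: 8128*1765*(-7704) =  - 2^9*3^2*5^1*107^1 * 127^1* 353^1=- 110520967680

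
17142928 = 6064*2827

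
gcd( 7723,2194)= 1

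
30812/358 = 15406/179 = 86.07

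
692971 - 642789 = 50182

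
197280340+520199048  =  717479388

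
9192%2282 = 64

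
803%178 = 91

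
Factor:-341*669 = - 3^1*11^1*31^1*223^1 = - 228129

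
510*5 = 2550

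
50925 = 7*7275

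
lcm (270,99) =2970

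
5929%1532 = 1333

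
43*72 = 3096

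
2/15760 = 1/7880 =0.00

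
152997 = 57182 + 95815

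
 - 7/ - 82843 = 7/82843 = 0.00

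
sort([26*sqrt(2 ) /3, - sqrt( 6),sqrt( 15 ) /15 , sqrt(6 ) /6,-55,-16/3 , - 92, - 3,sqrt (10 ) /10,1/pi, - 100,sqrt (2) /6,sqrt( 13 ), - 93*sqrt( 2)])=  [ - 93*sqrt(2 ),-100,- 92, - 55,  -  16/3,-3, - sqrt( 6 ) , sqrt( 2)/6 , sqrt( 15)/15,sqrt( 10)/10,  1/pi,sqrt(6)/6,  sqrt(13 ),26 * sqrt( 2 )/3]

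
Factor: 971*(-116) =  - 2^2*29^1*971^1 = - 112636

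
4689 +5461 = 10150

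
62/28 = 2 + 3/14 = 2.21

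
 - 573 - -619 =46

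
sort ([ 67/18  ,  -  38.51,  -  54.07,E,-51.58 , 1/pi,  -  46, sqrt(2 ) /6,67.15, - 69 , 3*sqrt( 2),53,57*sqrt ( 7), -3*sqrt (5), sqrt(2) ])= [ - 69, - 54.07,-51.58, - 46, -38.51, - 3*sqrt( 5 ),sqrt(  2)/6,1/pi,  sqrt( 2),E,67/18, 3*sqrt (2),53,  67.15, 57* sqrt(7 )] 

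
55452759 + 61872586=117325345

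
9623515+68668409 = 78291924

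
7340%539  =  333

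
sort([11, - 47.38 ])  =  [ - 47.38,11]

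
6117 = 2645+3472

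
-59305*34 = - 2016370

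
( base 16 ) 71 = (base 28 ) 41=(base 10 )113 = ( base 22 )53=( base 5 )423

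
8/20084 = 2/5021 = 0.00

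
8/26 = 4/13 = 0.31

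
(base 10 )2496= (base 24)480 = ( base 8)4700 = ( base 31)2IG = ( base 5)34441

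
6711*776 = 5207736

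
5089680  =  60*84828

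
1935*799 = 1546065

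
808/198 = 4 + 8/99 = 4.08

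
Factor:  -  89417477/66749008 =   -  2^(  -  4)*19^1 * 83^1*56701^1*4171813^(  -  1)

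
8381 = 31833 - 23452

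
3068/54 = 56 + 22/27 = 56.81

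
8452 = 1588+6864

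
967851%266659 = 167874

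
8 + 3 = 11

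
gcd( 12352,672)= 32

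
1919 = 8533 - 6614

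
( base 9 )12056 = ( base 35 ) 6kk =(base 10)8070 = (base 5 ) 224240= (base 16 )1f86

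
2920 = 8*365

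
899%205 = 79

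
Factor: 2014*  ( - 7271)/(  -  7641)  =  14643794/7641 =2^1*3^ ( - 3) *11^1*19^1*53^1*283^(  -  1)*661^1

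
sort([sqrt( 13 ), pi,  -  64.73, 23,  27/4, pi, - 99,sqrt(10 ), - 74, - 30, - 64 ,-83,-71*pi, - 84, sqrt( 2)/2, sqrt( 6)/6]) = [ - 71*pi, - 99, - 84, - 83, - 74 , - 64.73, - 64, - 30, sqrt( 6) /6,sqrt( 2)/2,  pi,pi,sqrt(10 ),sqrt( 13 ), 27/4,23]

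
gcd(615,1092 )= 3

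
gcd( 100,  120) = 20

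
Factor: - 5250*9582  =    -  2^2*3^2*5^3*7^1*1597^1 = - 50305500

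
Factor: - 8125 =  - 5^4*13^1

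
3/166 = 3/166 = 0.02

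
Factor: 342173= 13^1 * 26321^1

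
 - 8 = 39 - 47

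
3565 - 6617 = -3052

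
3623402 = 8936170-5312768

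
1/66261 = 1/66261 = 0.00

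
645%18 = 15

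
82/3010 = 41/1505 = 0.03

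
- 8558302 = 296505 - 8854807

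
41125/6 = 6854 + 1/6 = 6854.17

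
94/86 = 1 + 4/43 = 1.09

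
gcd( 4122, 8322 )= 6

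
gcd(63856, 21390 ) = 2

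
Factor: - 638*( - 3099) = 2^1*3^1*11^1*29^1*1033^1 =1977162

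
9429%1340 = 49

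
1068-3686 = - 2618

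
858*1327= 1138566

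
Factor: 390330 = 2^1*3^2*5^1*4337^1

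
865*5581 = 4827565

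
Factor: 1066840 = 2^3*5^1*149^1 *179^1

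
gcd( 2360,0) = 2360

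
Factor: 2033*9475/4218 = 2^( - 1 ) * 3^( - 1)*5^2 * 37^( - 1 )*107^1*379^1 = 1013825/222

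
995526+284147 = 1279673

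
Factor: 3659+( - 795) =2^4 * 179^1=2864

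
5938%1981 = 1976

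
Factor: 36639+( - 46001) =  - 2^1*31^1*151^1 = - 9362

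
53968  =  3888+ 50080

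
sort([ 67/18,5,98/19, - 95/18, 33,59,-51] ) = [- 51, - 95/18 , 67/18,5, 98/19,33  ,  59]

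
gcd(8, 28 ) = 4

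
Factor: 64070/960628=2^( - 1 )*5^1* 31^( - 1) * 43^1*61^(-1)*127^ ( - 1)*149^1 = 32035/480314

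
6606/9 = 734 = 734.00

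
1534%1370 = 164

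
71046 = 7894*9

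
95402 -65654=29748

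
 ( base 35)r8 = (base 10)953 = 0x3b9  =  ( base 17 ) 351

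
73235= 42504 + 30731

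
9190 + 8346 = 17536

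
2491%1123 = 245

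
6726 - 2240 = 4486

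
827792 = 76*10892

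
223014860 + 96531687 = 319546547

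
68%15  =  8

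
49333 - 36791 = 12542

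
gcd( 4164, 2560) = 4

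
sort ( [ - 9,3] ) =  [ - 9,3] 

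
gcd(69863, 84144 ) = 1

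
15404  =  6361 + 9043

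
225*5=1125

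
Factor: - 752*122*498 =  - 45688512 = -2^6* 3^1*47^1*61^1 * 83^1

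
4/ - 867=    - 4/867 =-  0.00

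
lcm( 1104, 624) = 14352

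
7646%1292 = 1186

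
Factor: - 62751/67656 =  - 20917/22552 = - 2^(  -  3)*13^1*1609^1 * 2819^( - 1)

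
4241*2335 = 9902735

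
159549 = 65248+94301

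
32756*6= 196536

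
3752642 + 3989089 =7741731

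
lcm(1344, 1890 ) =60480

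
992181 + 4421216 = 5413397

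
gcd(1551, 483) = 3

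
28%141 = 28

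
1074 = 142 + 932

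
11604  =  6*1934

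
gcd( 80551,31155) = 1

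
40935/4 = 40935/4  =  10233.75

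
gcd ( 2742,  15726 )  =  6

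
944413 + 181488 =1125901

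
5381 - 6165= -784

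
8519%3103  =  2313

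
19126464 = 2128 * 8988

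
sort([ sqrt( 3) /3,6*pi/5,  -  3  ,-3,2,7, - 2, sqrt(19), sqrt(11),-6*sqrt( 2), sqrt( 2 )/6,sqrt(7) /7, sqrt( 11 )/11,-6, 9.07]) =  [  -  6*sqrt(2),-6, - 3,-3, - 2,sqrt( 2)/6,sqrt( 11) /11,sqrt( 7 ) /7,  sqrt( 3)/3,2,sqrt( 11 ), 6*pi/5, sqrt(19 ), 7,9.07]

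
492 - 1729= - 1237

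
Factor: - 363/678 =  - 2^( - 1 )*11^2*113^( - 1) = -121/226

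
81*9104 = 737424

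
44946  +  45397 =90343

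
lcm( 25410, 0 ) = 0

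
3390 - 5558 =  - 2168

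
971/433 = 2 + 105/433 =2.24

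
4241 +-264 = 3977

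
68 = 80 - 12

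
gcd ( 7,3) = 1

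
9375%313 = 298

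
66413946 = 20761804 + 45652142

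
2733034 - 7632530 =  - 4899496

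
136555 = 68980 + 67575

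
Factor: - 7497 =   -  3^2*7^2 * 17^1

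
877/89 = 9 + 76/89 = 9.85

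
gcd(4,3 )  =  1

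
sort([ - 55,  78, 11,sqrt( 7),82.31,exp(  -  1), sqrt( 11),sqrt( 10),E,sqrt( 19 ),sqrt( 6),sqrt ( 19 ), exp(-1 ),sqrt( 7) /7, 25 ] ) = [  -  55, exp( - 1 ),exp( - 1),sqrt( 7)/7, sqrt( 6) , sqrt(7 ),  E,sqrt( 10),sqrt( 11),sqrt(19), sqrt(19 ),11,25,78, 82.31 ] 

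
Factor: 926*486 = 450036 = 2^2*3^5*463^1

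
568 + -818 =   -  250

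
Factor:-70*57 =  - 2^1*3^1 * 5^1 * 7^1*19^1 = - 3990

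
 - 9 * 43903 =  - 395127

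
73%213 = 73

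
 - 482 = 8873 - 9355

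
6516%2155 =51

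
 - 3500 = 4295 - 7795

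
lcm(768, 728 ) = 69888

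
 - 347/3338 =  - 347/3338 =- 0.10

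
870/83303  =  870/83303  =  0.01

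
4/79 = 4/79  =  0.05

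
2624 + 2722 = 5346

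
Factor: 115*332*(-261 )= - 2^2 *3^2*5^1*23^1*  29^1*83^1  =  - 9964980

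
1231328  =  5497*224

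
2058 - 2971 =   -  913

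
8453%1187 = 144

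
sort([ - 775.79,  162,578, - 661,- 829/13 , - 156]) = [ - 775.79, - 661, - 156 , - 829/13,162, 578 ]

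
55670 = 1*55670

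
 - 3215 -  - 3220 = 5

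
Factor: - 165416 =-2^3*23^1*29^1*31^1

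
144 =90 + 54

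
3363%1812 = 1551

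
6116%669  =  95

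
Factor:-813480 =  - 2^3*3^1*5^1 * 6779^1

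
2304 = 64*36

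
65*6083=395395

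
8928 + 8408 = 17336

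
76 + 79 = 155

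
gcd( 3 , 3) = 3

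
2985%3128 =2985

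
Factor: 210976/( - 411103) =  - 2^5 * 7^( - 1 )*11^( - 1) *281^( - 1 ) * 347^1 = -11104/21637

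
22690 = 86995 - 64305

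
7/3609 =7/3609 = 0.00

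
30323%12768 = 4787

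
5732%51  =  20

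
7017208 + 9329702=16346910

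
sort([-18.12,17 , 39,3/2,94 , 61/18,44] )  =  [ - 18.12,3/2,61/18,17, 39,44,94] 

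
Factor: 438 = 2^1*3^1*73^1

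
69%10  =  9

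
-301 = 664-965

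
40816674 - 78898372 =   -  38081698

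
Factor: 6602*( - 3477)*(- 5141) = 118012446714 = 2^1*3^1*19^1* 53^1* 61^1 * 97^1*3301^1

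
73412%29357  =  14698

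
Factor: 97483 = 71^1*1373^1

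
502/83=6 + 4/83=6.05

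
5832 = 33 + 5799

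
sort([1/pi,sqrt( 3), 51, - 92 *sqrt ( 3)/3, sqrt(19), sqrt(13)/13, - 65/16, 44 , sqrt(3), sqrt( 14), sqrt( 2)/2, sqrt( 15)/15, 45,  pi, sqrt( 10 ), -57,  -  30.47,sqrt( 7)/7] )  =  [ - 57, - 92 * sqrt( 3)/3,  -  30.47 , - 65/16, sqrt(15 )/15 , sqrt(13)/13,  1/pi,sqrt(7)/7, sqrt( 2)/2,sqrt( 3) , sqrt(3 )  ,  pi , sqrt (10 ),  sqrt( 14), sqrt( 19),44,  45,51]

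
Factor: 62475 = 3^1 * 5^2 * 7^2*17^1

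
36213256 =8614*4204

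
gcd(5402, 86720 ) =2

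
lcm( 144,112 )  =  1008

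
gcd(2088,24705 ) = 9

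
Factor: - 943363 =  - 943363^1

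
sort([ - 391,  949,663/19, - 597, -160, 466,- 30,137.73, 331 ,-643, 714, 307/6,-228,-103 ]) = [ - 643 , - 597,-391,- 228, - 160, - 103, - 30, 663/19, 307/6, 137.73, 331, 466, 714,949 ]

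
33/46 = 33/46 = 0.72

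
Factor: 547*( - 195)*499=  - 3^1*5^1*13^1*499^1 * 547^1=-53225835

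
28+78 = 106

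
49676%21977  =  5722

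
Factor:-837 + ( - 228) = - 1065=-3^1*5^1*71^1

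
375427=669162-293735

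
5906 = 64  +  5842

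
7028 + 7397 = 14425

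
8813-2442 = 6371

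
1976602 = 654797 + 1321805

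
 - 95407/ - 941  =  101 + 366/941= 101.39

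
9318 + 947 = 10265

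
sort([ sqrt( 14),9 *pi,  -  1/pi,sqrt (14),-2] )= [  -  2, - 1/pi, sqrt( 14),  sqrt( 14),9 * pi ] 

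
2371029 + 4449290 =6820319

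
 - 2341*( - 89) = 208349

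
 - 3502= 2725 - 6227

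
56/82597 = 56/82597 = 0.00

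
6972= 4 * 1743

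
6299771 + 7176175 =13475946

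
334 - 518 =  - 184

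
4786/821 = 4786/821 = 5.83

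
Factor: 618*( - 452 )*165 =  - 46090440 = - 2^3*3^2 * 5^1*11^1*103^1*113^1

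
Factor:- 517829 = -13^1*61^1*653^1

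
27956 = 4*6989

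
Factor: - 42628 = - 2^2 *10657^1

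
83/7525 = 83/7525 = 0.01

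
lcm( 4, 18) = 36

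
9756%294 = 54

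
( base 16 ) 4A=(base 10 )74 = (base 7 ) 134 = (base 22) 38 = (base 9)82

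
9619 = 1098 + 8521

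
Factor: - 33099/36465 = -5^ ( - 1 ) *13^( - 1) * 59^1 = -59/65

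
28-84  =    -  56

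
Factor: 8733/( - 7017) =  - 41^1 * 71^1*2339^( - 1)  =  - 2911/2339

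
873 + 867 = 1740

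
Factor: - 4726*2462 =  - 11635412=-  2^2 * 17^1*139^1*1231^1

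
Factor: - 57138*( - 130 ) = 2^2* 3^1* 5^1* 13^1* 89^1* 107^1=7427940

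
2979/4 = 2979/4  =  744.75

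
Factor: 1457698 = 2^1*11^1*173^1*383^1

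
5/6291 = 5/6291 = 0.00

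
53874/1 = 53874 = 53874.00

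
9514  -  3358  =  6156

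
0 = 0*358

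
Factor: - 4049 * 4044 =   -  2^2*3^1*337^1*4049^1 = - 16374156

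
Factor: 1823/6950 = 2^( - 1)*5^( - 2 )*139^( - 1)*1823^1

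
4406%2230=2176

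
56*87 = 4872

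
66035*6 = 396210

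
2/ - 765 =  - 1 + 763/765 =- 0.00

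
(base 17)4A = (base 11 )71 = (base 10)78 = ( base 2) 1001110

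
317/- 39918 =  - 1 + 39601/39918=-0.01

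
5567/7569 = 5567/7569 = 0.74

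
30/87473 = 30/87473 = 0.00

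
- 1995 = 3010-5005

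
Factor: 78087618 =2^1 * 3^3*7^1*337^1 * 613^1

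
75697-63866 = 11831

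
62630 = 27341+35289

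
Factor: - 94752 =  - 2^5* 3^2 * 7^1 * 47^1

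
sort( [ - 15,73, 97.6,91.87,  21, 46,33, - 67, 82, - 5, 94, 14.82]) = [ - 67, - 15, - 5,  14.82, 21,33, 46, 73, 82, 91.87,94,97.6 ]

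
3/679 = 3/679 = 0.00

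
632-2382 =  - 1750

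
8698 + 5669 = 14367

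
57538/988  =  2213/38 = 58.24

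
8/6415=8/6415= 0.00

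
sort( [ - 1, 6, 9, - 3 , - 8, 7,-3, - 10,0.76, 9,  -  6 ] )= [ - 10, - 8,  -  6, - 3, - 3, - 1, 0.76,6, 7 , 9,9] 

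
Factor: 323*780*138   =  34767720 = 2^3*3^2*5^1*13^1*17^1*19^1*23^1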